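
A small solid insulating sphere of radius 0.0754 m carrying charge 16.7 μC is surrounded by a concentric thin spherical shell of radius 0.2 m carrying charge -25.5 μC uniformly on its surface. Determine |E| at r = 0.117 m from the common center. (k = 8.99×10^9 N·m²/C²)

E = 1.10×10^7 N/C

Symmetry ⇒ E = E(r) r̂. Gaussian sphere of radius r = 0.117 m (between the bodies, 0.0754 m < r < 0.2 m).
Only the inner charge is enclosed; the outer shell contributes nothing inside itself. Q_enc = 16.7 μC = 1.67e-5 C.
Applying ∮E·dA = Q_enc/ε₀ with Φ = E(4πr²):
E = k|Q_enc|/r² = (8.99×10^9)(1.67×10^-5)/(0.117)² = 1.10e7 N/C.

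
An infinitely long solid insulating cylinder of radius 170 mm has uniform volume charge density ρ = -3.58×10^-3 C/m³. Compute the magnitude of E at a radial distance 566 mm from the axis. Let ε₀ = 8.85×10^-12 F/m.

E = 1.03×10^7 V/m

By cylindrical symmetry E is radial; use a coaxial Gaussian cylinder of radius 566 mm and length L (r > 170 mm, full cross-section enclosed).
λ_enc = ρ·πR² = (-3.58×10^-3)π(0.17)² = -3.25×10^-4 C/m.
Since E is radial and uniform over the curved surface, Φ = E·2πrL = Q_enc/ε₀ = λ_enc L/ε₀.
E = |λ_enc|/(2πε₀r) = (3.25e-4)/(2π·8.85×10^-12·0.566) = 1.03×10^7 N/C.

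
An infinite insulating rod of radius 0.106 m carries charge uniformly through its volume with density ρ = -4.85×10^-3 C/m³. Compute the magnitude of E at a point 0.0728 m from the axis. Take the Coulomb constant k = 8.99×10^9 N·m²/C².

Take a coaxial cylindrical Gaussian surface of radius r = 0.0728 m and length L (r < R).
Charge inside radius r per length L is ρ·πr²·L, so λ_enc = ρπr² = -8.075×10^-5 C/m.
Since E is radial and uniform over the curved surface, Φ = E·2πrL = Q_enc/ε₀ = λ_enc L/ε₀.
E = 2k|λ_enc|/r = 2(8.99×10^9)(8.075e-5)/(0.0728) = 1.99×10^7 N/C.

E = 1.99e7 V/m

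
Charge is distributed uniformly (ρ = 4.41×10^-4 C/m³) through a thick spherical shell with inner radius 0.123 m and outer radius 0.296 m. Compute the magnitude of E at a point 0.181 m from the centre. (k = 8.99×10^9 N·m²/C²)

E = 2.06×10^6 N/C

By spherical symmetry E is radial; choose a Gaussian sphere of radius r = 0.181 m (within the shell material, 0.123 m < r < 0.296 m).
Enclosed charge is the volume from a to r: Q_enc = (4π/3)ρ(r³ − a³) = 7.516×10^-6 C.
Since E is radial and uniform over the Gaussian sphere, Φ = E·4πr² = Q_enc/ε₀.
E = k|Q_enc|/r² = (8.99×10^9)(7.516×10^-6)/(0.181)² = 2.06e6 N/C.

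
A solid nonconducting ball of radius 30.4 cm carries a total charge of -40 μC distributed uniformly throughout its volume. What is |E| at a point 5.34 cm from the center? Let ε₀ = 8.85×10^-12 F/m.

Symmetry ⇒ E = E(r) r̂. Gaussian sphere of radius r = 5.34 cm (r < R).
Only the charge within r is enclosed: Q_enc = Q·(r/R)³ = (-40 μC)·(5.34 cm/30.4 cm)³ = -2.168e-7 C.
Applying ∮E·dA = Q_enc/ε₀ with Φ = E(4πr²):
E = |Q_enc|/(4πε₀r²) = (2.168×10^-7)/(4π·8.85×10^-12·(0.0534)²) = 6.84×10^5 N/C.

E ≈ 6.84×10^5 N/C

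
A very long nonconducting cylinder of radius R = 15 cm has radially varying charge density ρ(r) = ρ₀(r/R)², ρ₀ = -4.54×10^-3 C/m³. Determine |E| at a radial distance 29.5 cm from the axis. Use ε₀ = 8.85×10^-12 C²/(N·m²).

9.78×10^6 V/m

By cylindrical symmetry E is radial; use a coaxial Gaussian cylinder of radius 29.5 cm and length L (r > R, full charge per length enclosed).
λ_enc = 2π ∫₀^R ρ₀(r'/R)^2 r' dr' = 2πρ₀R²/4 = -1.605×10^-4 C/m.
Since E is radial and uniform over the curved surface, Φ = E·2πrL = Q_enc/ε₀ = λ_enc L/ε₀.
E = |λ_enc|/(2πε₀r) = (1.605e-4)/(2π·8.85×10^-12·0.295) = 9.78×10^6 N/C.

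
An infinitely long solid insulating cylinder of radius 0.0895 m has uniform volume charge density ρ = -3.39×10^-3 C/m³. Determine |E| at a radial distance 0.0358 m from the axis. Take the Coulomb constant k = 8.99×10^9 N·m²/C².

6.86×10^6 V/m

Coaxial Gaussian cylinder, radius r = 0.0358 m, length L (r < R).
Charge inside radius r per length L is ρ·πr²·L, so λ_enc = ρπr² = -1.365×10^-5 C/m.
By Gauss's law (flux through the curved wall only), E·2πrL = λ_enc L/ε₀.
E = 2k|λ_enc|/r = 2(8.99×10^9)(1.365×10^-5)/(0.0358) = 6.86e6 N/C.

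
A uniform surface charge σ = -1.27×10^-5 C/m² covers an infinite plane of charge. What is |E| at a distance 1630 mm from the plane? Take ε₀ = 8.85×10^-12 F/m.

Choose a cylindrical pillbox piercing the sheet, end faces (area A) parallel to it.
Flux Φ = 2EA and Q_enc = σA, so 2EA = σA/ε₀ ⇒ E = |σ|/(2ε₀), independent of distance.
E = |σ|/(2ε₀) = (1.27×10^-5)/(2·8.85×10^-12) = 7.18×10^5 N/C.

E = 7.18×10^5 N/C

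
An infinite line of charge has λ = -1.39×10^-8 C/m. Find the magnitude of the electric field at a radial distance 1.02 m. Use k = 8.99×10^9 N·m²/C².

Take a coaxial cylindrical Gaussian surface of radius r = 1.02 m and length L.
Q_enc = λL, so λ_enc = -1.39×10^-8 C/m.
Gauss's law: E·2πrL = λ_enc L/ε₀.
E = 2k|λ_enc|/r = 2(8.99×10^9)(1.39×10^-8)/(1.02) = 245 N/C.

E = 245 N/C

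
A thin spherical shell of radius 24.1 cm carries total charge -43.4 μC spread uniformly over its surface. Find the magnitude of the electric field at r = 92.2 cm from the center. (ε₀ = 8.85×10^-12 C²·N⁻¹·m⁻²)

|E| = 4.59×10^5 V/m

Symmetry ⇒ E = E(r) r̂. Gaussian sphere of radius r = 92.2 cm (r > 24.1 cm).
The entire shell is enclosed: Q_enc = -4.34×10^-5 C.
Since E is radial and uniform over the Gaussian sphere, Φ = E·4πr² = Q_enc/ε₀.
E = |Q_enc|/(4πε₀r²) = (4.34×10^-5)/(4π·8.85×10^-12·(0.922)²) = 4.59e5 N/C.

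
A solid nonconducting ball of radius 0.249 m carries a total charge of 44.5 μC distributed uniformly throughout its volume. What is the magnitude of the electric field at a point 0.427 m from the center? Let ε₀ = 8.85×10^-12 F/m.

|E| ≈ 2.19×10^6 N/C

Symmetry ⇒ E = E(r) r̂. Gaussian sphere of radius r = 0.427 m (r > R, so the entire charge is enclosed).
Q_enc = 44.5 μC = 4.45×10^-5 C.
Applying ∮E·dA = Q_enc/ε₀ with Φ = E(4πr²):
E = |Q_enc|/(4πε₀r²) = (4.45×10^-5)/(4π·8.85×10^-12·(0.427)²) = 2.19×10^6 N/C.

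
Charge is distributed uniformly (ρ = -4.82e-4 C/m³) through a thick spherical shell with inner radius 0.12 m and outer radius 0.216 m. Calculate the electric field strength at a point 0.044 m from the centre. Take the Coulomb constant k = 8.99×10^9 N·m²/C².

Symmetry ⇒ E = E(r) r̂. Gaussian sphere of radius r = 0.044 m (r < 0.12 m, inside the empty cavity).
Q_enc = 0 (all charge lies at larger r); Gauss's law gives E = 0.

|E| = 0 N/C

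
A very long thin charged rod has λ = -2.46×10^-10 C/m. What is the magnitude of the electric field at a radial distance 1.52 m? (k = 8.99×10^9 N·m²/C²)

2.91 N/C

Take a coaxial cylindrical Gaussian surface of radius r = 1.52 m and length L.
Q_enc = λL, so λ_enc = -2.46e-10 C/m.
By Gauss's law (flux through the curved wall only), E·2πrL = λ_enc L/ε₀.
E = 2k|λ_enc|/r = 2(8.99×10^9)(2.46×10^-10)/(1.52) = 2.91 N/C.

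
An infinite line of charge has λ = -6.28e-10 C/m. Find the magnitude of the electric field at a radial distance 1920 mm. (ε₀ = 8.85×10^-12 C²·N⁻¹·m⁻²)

By cylindrical symmetry E is radial; use a coaxial Gaussian cylinder of radius 1920 mm and length L.
Q_enc = λL, so λ_enc = -6.28×10^-10 C/m.
Since E is radial and uniform over the curved surface, Φ = E·2πrL = Q_enc/ε₀ = λ_enc L/ε₀.
E = |λ_enc|/(2πε₀r) = (6.28×10^-10)/(2π·8.85×10^-12·1.92) = 5.88 N/C.

E ≈ 5.88 N/C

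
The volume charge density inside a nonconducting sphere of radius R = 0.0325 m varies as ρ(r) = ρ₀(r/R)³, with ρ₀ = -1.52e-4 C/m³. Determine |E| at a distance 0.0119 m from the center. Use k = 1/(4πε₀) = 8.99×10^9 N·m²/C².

Symmetry ⇒ E = E(r) r̂. Gaussian sphere of radius r = 0.0119 m (r < R).
Integrate the density: Q_enc = 4π ∫₀^r ρ₀(r'/R)^3 r'² dr' = 4πρ₀ r^6/(6·R³) = -2.634×10^-11 C.
By Gauss's law, ∮E·dA = E·4πr² = Q_enc/ε₀.
E = k|Q_enc|/r² = (8.99×10^9)(2.634×10^-11)/(0.0119)² = 1.67×10^3 N/C.

E ≈ 1.67×10^3 N/C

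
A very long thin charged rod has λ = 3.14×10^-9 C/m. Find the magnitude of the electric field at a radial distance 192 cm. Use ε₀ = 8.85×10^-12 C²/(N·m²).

Coaxial Gaussian cylinder, radius r = 192 cm, length L.
Q_enc = λL, so λ_enc = 3.14×10^-9 C/m.
Gauss's law: E·2πrL = λ_enc L/ε₀.
E = |λ_enc|/(2πε₀r) = (3.14×10^-9)/(2π·8.85×10^-12·1.92) = 29.4 N/C.

29.4 V/m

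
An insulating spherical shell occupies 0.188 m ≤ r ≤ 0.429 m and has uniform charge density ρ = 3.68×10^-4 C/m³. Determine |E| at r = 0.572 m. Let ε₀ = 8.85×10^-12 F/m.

E ≈ 3.06e6 N/C

By spherical symmetry E is radial; choose a Gaussian sphere of radius r = 0.572 m (r > 0.429 m, enclosing the whole shell).
Q_enc = ρ·(4π/3)(b³ − a³) = (3.68e-4)·(4π/3)·((0.429)³ − (0.188)³) = 1.115e-4 C.
Since E is radial and uniform over the Gaussian sphere, Φ = E·4πr² = Q_enc/ε₀.
E = |Q_enc|/(4πε₀r²) = (1.115e-4)/(4π·8.85×10^-12·(0.572)²) = 3.06×10^6 N/C.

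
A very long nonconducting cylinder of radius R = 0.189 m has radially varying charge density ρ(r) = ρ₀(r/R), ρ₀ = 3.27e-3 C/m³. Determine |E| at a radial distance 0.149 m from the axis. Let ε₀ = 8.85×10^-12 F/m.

Coaxial Gaussian cylinder, radius r = 0.149 m, length L (r < R).
λ_enc = ∫₀^r ρ(r')·2πr' dr' = (2πρ₀/R)·r^3/3 = 1.199e-4 C/m.
Since E is radial and uniform over the curved surface, Φ = E·2πrL = Q_enc/ε₀ = λ_enc L/ε₀.
E = |λ_enc|/(2πε₀r) = (1.199×10^-4)/(2π·8.85×10^-12·0.149) = 1.45×10^7 N/C.

E = 1.45×10^7 N/C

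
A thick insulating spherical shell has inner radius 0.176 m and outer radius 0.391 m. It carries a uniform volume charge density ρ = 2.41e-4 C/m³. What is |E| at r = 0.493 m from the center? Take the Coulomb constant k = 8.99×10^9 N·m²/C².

Use a concentric Gaussian sphere at r = 0.493 m (r > 0.391 m, enclosing the whole shell).
Q_enc = ρ·(4π/3)(b³ − a³) = (2.41×10^-4)·(4π/3)·((0.391)³ − (0.176)³) = 5.484×10^-5 C.
Applying ∮E·dA = Q_enc/ε₀ with Φ = E(4πr²):
E = k|Q_enc|/r² = (8.99×10^9)(5.484×10^-5)/(0.493)² = 2.03e6 N/C.

2.03e6 V/m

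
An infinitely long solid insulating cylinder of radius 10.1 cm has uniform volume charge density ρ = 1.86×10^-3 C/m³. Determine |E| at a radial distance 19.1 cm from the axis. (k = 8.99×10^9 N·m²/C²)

|E| ≈ 5.61×10^6 N/C

Coaxial Gaussian cylinder, radius r = 19.1 cm, length L (r > 10.1 cm, full cross-section enclosed).
λ_enc = ρ·πR² = (1.86×10^-3)π(0.101)² = 5.961×10^-5 C/m.
Applying ∮E·dA = Q_enc/ε₀ with the end caps contributing no flux:
E = 2k|λ_enc|/r = 2(8.99×10^9)(5.961×10^-5)/(0.191) = 5.61×10^6 N/C.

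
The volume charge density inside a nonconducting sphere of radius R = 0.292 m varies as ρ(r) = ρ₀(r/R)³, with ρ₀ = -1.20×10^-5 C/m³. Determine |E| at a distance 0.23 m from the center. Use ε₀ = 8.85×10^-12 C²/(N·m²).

|E| ≈ 2.54×10^4 V/m

Use a concentric Gaussian sphere at r = 0.23 m (r < R).
Integrate the density: Q_enc = 4π ∫₀^r ρ₀(r'/R)^3 r'² dr' = 4πρ₀ r^6/(6·R³) = -1.494×10^-7 C.
Gauss's law: E·4πr² = Q_enc/ε₀.
E = |Q_enc|/(4πε₀r²) = (1.494×10^-7)/(4π·8.85×10^-12·(0.23)²) = 2.54×10^4 N/C.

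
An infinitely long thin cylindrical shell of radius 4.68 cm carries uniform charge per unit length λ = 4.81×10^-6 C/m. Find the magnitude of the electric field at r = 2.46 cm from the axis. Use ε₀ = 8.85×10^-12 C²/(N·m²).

Take a coaxial cylindrical Gaussian surface of radius r = 2.46 cm and length L (r < 4.68 cm, inside the shell).
No charge is enclosed, so Gauss's law gives E·2πrL = 0 ⇒ E = 0.

E = 0 (no enclosed charge)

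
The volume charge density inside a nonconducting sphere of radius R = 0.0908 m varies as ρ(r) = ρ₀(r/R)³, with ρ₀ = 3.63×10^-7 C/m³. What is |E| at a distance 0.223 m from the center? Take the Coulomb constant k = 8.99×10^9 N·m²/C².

Take a concentric spherical Gaussian surface of radius r = 0.223 m (r > R, all charge enclosed).
Q_enc = 4π ∫₀^R ρ₀(r'/R)^3 r'² dr' = 4πρ₀R³/6 = 5.691×10^-10 C.
By Gauss's law, ∮E·dA = E·4πr² = Q_enc/ε₀.
E = k|Q_enc|/r² = (8.99×10^9)(5.691×10^-10)/(0.223)² = 103 N/C.

|E| = 103 V/m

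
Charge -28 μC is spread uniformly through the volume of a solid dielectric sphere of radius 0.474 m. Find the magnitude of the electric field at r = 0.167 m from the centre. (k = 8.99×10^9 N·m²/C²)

Take a concentric spherical Gaussian surface of radius r = 0.167 m (r < R).
For a uniform sphere the enclosed fraction is (r/R)³, so Q_enc = (-28 μC)(0.167/0.474)³ = -1.225×10^-6 C.
By Gauss's law, ∮E·dA = E·4πr² = Q_enc/ε₀.
E = k|Q_enc|/r² = (8.99×10^9)(1.225×10^-6)/(0.167)² = 3.95×10^5 N/C.

|E| ≈ 3.95×10^5 V/m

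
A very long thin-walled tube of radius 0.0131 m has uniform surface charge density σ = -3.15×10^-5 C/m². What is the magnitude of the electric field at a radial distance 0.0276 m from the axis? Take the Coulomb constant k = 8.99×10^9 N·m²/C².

Take a coaxial cylindrical Gaussian surface of radius r = 0.0276 m and length L (r > 0.0131 m).
The whole shell is enclosed: λ_enc = σ·2πR = (-3.15×10^-5)·2π·(0.0131) = -2.593×10^-6 C/m.
By Gauss's law (flux through the curved wall only), E·2πrL = λ_enc L/ε₀.
E = 2k|λ_enc|/r = 2(8.99×10^9)(2.593e-6)/(0.0276) = 1.69×10^6 N/C.

|E| = 1.69×10^6 N/C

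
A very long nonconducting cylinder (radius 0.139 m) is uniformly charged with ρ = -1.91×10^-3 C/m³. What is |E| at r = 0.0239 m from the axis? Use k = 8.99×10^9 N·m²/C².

E ≈ 2.58e6 V/m

Choose a coaxial cylinder of radius r = 0.0239 m (arbitrary length L) as the Gaussian surface (r < R).
Charge inside radius r per length L is ρ·πr²·L, so λ_enc = ρπr² = -3.428×10^-6 C/m.
Since E is radial and uniform over the curved surface, Φ = E·2πrL = Q_enc/ε₀ = λ_enc L/ε₀.
E = 2k|λ_enc|/r = 2(8.99×10^9)(3.428×10^-6)/(0.0239) = 2.58×10^6 N/C.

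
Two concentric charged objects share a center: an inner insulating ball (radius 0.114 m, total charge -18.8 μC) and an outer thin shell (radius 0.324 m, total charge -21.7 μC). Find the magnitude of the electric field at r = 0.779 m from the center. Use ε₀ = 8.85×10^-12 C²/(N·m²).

E ≈ 6.00e5 N/C

Symmetry ⇒ E = E(r) r̂. Gaussian sphere of radius r = 0.779 m (r > 0.324 m, enclosing both).
Q_enc = (-18.8 μC) + (-21.7 μC) = -4.05×10^-5 C.
Applying ∮E·dA = Q_enc/ε₀ with Φ = E(4πr²):
E = |Q_enc|/(4πε₀r²) = (4.05×10^-5)/(4π·8.85×10^-12·(0.779)²) = 6.00×10^5 N/C.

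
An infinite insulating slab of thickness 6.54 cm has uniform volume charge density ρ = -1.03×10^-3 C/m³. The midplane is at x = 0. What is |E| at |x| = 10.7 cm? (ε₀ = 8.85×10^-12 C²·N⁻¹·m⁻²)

The point |x| = 10.7 cm lies outside the slab (half-thickness 0.0327 m). A symmetric pillbox spanning the full slab encloses Q_enc = ρ·d·A.
Flux = 2EA ⇒ E = |ρ|d/(2ε₀), independent of distance outside.
E = (1.03×10^-3)(0.0654)/(2·8.85×10^-12) = 3.81×10^6 N/C.

3.81e6 N/C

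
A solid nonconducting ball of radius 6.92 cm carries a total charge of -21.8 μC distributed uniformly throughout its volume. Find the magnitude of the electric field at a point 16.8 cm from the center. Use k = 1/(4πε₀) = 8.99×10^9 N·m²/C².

By spherical symmetry E is radial; choose a Gaussian sphere of radius r = 16.8 cm (r > R, so the entire charge is enclosed).
Q_enc = -21.8 μC = -2.18×10^-5 C.
Since E is radial and uniform over the Gaussian sphere, Φ = E·4πr² = Q_enc/ε₀.
E = k|Q_enc|/r² = (8.99×10^9)(2.18×10^-5)/(0.168)² = 6.94×10^6 N/C.

|E| ≈ 6.94×10^6 N/C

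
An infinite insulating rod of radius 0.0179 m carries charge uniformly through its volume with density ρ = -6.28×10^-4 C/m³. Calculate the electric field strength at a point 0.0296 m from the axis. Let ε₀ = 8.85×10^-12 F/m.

Coaxial Gaussian cylinder, radius r = 0.0296 m, length L (r > 0.0179 m, full cross-section enclosed).
λ_enc = ρ·πR² = (-6.28×10^-4)π(0.0179)² = -6.321×10^-7 C/m.
Applying ∮E·dA = Q_enc/ε₀ with the end caps contributing no flux:
E = |λ_enc|/(2πε₀r) = (6.321×10^-7)/(2π·8.85×10^-12·0.0296) = 3.84×10^5 N/C.

|E| = 3.84e5 V/m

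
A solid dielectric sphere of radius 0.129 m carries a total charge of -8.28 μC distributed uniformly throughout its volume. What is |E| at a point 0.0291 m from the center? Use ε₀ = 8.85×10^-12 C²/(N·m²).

E = 1.01e6 N/C

Take a concentric spherical Gaussian surface of radius r = 0.0291 m (r < R).
For a uniform sphere the enclosed fraction is (r/R)³, so Q_enc = (-8.28 μC)(0.0291/0.129)³ = -9.505e-8 C.
By Gauss's law, ∮E·dA = E·4πr² = Q_enc/ε₀.
E = |Q_enc|/(4πε₀r²) = (9.505e-8)/(4π·8.85×10^-12·(0.0291)²) = 1.01×10^6 N/C.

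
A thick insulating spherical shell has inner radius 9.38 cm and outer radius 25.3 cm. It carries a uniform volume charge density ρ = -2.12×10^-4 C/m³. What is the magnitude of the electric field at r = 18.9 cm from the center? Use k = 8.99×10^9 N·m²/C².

1.32×10^6 N/C

By spherical symmetry E is radial; choose a Gaussian sphere of radius r = 18.9 cm (within the shell material, 9.38 cm < r < 25.3 cm).
Enclosed charge is the volume from a to r: Q_enc = (4π/3)ρ(r³ − a³) = -5.262×10^-6 C.
Gauss's law: E·4πr² = Q_enc/ε₀.
E = k|Q_enc|/r² = (8.99×10^9)(5.262×10^-6)/(0.189)² = 1.32×10^6 N/C.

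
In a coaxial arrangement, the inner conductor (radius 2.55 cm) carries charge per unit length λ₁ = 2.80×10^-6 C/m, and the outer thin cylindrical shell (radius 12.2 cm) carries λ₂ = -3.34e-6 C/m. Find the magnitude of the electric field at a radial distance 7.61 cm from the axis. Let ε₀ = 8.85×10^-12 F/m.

By cylindrical symmetry E is radial; use a coaxial Gaussian cylinder of radius 7.61 cm and length L (between the conductors, 2.55 cm < r < 12.2 cm).
Only the inner wire is enclosed; the outer shell contributes nothing inside itself. λ_enc = λ₁ = 2.80×10^-6 C/m.
By Gauss's law (flux through the curved wall only), E·2πrL = λ_enc L/ε₀.
E = |λ_enc|/(2πε₀r) = (2.80×10^-6)/(2π·8.85×10^-12·0.0761) = 6.62×10^5 N/C.

|E| ≈ 6.62e5 N/C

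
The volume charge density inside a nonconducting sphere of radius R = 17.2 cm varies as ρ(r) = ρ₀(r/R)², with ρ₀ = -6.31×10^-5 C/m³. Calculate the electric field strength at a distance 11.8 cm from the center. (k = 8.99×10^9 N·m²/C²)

Take a concentric spherical Gaussian surface of radius r = 11.8 cm (r < R).
Integrate the density: Q_enc = 4π ∫₀^r ρ₀(r'/R)^2 r'² dr' = 4πρ₀ r^5/(5·R²) = -1.226×10^-7 C.
Applying ∮E·dA = Q_enc/ε₀ with Φ = E(4πr²):
E = k|Q_enc|/r² = (8.99×10^9)(1.226×10^-7)/(0.118)² = 7.92e4 N/C.

E = 7.92×10^4 N/C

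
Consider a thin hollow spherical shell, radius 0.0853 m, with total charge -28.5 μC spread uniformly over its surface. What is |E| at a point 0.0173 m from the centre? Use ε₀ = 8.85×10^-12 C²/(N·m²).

Symmetry ⇒ E = E(r) r̂. Gaussian sphere of radius r = 0.0173 m (inside the shell, r < 0.0853 m).
All the charge is outside the Gaussian surface: Q_enc = 0, hence E = 0 everywhere inside the shell.

E = 0 (no enclosed charge)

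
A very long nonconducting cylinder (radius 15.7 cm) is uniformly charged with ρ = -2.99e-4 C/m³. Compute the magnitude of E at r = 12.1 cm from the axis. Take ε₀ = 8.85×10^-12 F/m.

Choose a coaxial cylinder of radius r = 12.1 cm (arbitrary length L) as the Gaussian surface (r < R).
Enclosed charge per unit length: λ_enc = ρ·πr² = (-2.99×10^-4)π(0.121)² = -1.375×10^-5 C/m.
Applying ∮E·dA = Q_enc/ε₀ with the end caps contributing no flux:
E = |λ_enc|/(2πε₀r) = (1.375e-5)/(2π·8.85×10^-12·0.121) = 2.04×10^6 N/C.

|E| = 2.04×10^6 V/m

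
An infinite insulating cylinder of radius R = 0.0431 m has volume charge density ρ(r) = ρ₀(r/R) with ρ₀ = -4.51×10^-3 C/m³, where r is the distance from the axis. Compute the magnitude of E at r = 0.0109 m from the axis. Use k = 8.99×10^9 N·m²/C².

|E| = 4.68×10^5 N/C

Take a coaxial cylindrical Gaussian surface of radius r = 0.0109 m and length L (r < R).
λ_enc = ∫₀^r ρ(r')·2πr' dr' = (2πρ₀/R)·r^3/3 = -2.838e-7 C/m.
Applying ∮E·dA = Q_enc/ε₀ with the end caps contributing no flux:
E = 2k|λ_enc|/r = 2(8.99×10^9)(2.838×10^-7)/(0.0109) = 4.68×10^5 N/C.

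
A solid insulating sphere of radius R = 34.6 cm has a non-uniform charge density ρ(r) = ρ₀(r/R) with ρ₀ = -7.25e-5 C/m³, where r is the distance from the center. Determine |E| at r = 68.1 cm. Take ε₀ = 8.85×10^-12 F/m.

By spherical symmetry E is radial; choose a Gaussian sphere of radius r = 68.1 cm (r > R, all charge enclosed).
Q_enc = 4π ∫₀^R ρ₀(r'/R)^1 r'² dr' = 4πρ₀R³/4 = -9.434×10^-6 C.
By Gauss's law, ∮E·dA = E·4πr² = Q_enc/ε₀.
E = |Q_enc|/(4πε₀r²) = (9.434×10^-6)/(4π·8.85×10^-12·(0.681)²) = 1.83e5 N/C.

|E| ≈ 1.83e5 N/C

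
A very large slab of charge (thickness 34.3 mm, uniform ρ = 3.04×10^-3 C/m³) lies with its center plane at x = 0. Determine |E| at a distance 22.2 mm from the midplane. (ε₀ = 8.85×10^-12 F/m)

E ≈ 5.89e6 N/C

The point |x| = 22.2 mm lies outside the slab (half-thickness 0.01715 m). A symmetric pillbox spanning the full slab encloses Q_enc = ρ·d·A.
Flux = 2EA ⇒ E = |ρ|d/(2ε₀), independent of distance outside.
E = (3.04×10^-3)(0.0343)/(2·8.85×10^-12) = 5.89×10^6 N/C.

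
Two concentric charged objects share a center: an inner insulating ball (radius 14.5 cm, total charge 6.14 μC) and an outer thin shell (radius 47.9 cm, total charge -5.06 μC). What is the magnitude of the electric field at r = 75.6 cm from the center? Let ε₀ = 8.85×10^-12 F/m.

Symmetry ⇒ E = E(r) r̂. Gaussian sphere of radius r = 75.6 cm (r > 47.9 cm, enclosing both).
Q_enc = (6.14 μC) + (-5.06 μC) = 1.08×10^-6 C.
Since E is radial and uniform over the Gaussian sphere, Φ = E·4πr² = Q_enc/ε₀.
E = |Q_enc|/(4πε₀r²) = (1.08×10^-6)/(4π·8.85×10^-12·(0.756)²) = 1.70×10^4 N/C.

E ≈ 1.70×10^4 N/C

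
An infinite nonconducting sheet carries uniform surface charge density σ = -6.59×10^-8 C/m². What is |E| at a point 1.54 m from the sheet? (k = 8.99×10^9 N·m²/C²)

E = 3.72×10^3 N/C

Choose a cylindrical pillbox piercing the sheet, end faces (area A) parallel to it.
Flux Φ = 2EA and Q_enc = σA, so 2EA = σA/ε₀ ⇒ E = |σ|/(2ε₀), independent of distance.
E = 2πk|σ| = 2π(8.99×10^9)(6.59×10^-8) = 3.72×10^3 N/C.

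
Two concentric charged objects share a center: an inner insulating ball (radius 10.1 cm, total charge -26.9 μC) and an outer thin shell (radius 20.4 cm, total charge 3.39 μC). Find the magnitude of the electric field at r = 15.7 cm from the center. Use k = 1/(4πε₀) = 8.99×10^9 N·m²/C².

Symmetry ⇒ E = E(r) r̂. Gaussian sphere of radius r = 15.7 cm (between the bodies, 10.1 cm < r < 20.4 cm).
Only the inner charge is enclosed; the outer shell contributes nothing inside itself. Q_enc = -26.9 μC = -2.69×10^-5 C.
Gauss's law: E·4πr² = Q_enc/ε₀.
E = k|Q_enc|/r² = (8.99×10^9)(2.69×10^-5)/(0.157)² = 9.81×10^6 N/C.

E ≈ 9.81×10^6 N/C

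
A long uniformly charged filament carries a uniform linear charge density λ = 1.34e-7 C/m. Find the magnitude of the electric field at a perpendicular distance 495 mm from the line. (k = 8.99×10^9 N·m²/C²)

|E| ≈ 4.87×10^3 N/C

By cylindrical symmetry E is radial; use a coaxial Gaussian cylinder of radius 495 mm and length L.
Q_enc = λL, so λ_enc = 1.34×10^-7 C/m.
Gauss's law: E·2πrL = λ_enc L/ε₀.
E = 2k|λ_enc|/r = 2(8.99×10^9)(1.34×10^-7)/(0.495) = 4.87×10^3 N/C.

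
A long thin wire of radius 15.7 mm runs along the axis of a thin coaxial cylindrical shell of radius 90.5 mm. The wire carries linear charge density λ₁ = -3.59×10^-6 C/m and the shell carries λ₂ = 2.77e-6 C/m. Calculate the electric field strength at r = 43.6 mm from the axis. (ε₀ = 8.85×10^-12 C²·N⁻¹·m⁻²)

Take a coaxial cylindrical Gaussian surface of radius r = 43.6 mm and length L (between the conductors, 15.7 mm < r < 90.5 mm).
Only the inner wire is enclosed; the outer shell contributes nothing inside itself. λ_enc = λ₁ = -3.59×10^-6 C/m.
By Gauss's law (flux through the curved wall only), E·2πrL = λ_enc L/ε₀.
E = |λ_enc|/(2πε₀r) = (3.59×10^-6)/(2π·8.85×10^-12·0.0436) = 1.48×10^6 N/C.

|E| ≈ 1.48×10^6 V/m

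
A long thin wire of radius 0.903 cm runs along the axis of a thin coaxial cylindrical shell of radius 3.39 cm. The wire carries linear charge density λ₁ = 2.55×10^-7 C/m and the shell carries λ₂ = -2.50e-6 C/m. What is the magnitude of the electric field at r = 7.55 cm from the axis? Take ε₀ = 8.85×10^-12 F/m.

E ≈ 5.35×10^5 V/m

Coaxial Gaussian cylinder, radius r = 7.55 cm, length L (r > 3.39 cm, enclosing both).
λ_enc = λ₁ + λ₂ = (2.55×10^-7) + (-2.50×10^-6) = -2.245×10^-6 C/m.
Applying ∮E·dA = Q_enc/ε₀ with the end caps contributing no flux:
E = |λ_enc|/(2πε₀r) = (2.245e-6)/(2π·8.85×10^-12·0.0755) = 5.35e5 N/C.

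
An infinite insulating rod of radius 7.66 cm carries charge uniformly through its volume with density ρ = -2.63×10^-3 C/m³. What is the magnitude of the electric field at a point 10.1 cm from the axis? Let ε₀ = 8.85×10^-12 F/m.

|E| = 8.63e6 N/C

By cylindrical symmetry E is radial; use a coaxial Gaussian cylinder of radius 10.1 cm and length L (r > 7.66 cm, full cross-section enclosed).
λ_enc = ρ·πR² = (-2.63e-3)π(0.0766)² = -4.848×10^-5 C/m.
Applying ∮E·dA = Q_enc/ε₀ with the end caps contributing no flux:
E = |λ_enc|/(2πε₀r) = (4.848×10^-5)/(2π·8.85×10^-12·0.101) = 8.63e6 N/C.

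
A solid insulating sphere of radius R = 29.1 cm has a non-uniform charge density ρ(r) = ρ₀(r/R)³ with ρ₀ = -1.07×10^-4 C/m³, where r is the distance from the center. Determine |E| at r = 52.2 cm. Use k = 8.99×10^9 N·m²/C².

Take a concentric spherical Gaussian surface of radius r = 52.2 cm (r > R, all charge enclosed).
Q_enc = 4π ∫₀^R ρ₀(r'/R)^3 r'² dr' = 4πρ₀R³/6 = -5.522e-6 C.
Gauss's law: E·4πr² = Q_enc/ε₀.
E = k|Q_enc|/r² = (8.99×10^9)(5.522×10^-6)/(0.522)² = 1.82×10^5 N/C.

1.82×10^5 V/m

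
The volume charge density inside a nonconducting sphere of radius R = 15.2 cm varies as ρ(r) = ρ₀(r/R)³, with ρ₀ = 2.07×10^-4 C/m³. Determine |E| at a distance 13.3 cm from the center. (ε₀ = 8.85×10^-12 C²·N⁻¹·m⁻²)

Symmetry ⇒ E = E(r) r̂. Gaussian sphere of radius r = 13.3 cm (r < R).
Integrate the density: Q_enc = 4π ∫₀^r ρ₀(r'/R)^3 r'² dr' = 4πρ₀ r^6/(6·R³) = 6.833×10^-7 C.
Gauss's law: E·4πr² = Q_enc/ε₀.
E = |Q_enc|/(4πε₀r²) = (6.833e-7)/(4π·8.85×10^-12·(0.133)²) = 3.47×10^5 N/C.

3.47×10^5 N/C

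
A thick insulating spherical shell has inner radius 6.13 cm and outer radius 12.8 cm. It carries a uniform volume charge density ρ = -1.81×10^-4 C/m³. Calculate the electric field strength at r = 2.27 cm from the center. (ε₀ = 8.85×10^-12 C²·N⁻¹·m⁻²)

E = 0 (no enclosed charge)

Symmetry ⇒ E = E(r) r̂. Gaussian sphere of radius r = 2.27 cm (r < 6.13 cm, inside the empty cavity).
No charge is enclosed, so by Gauss's law E·4πr² = 0 ⇒ E = 0.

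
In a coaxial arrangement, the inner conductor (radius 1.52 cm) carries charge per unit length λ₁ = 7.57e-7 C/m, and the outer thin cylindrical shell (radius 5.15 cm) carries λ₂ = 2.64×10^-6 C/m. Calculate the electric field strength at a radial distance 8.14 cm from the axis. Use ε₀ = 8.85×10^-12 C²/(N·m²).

|E| = 7.50e5 N/C

Take a coaxial cylindrical Gaussian surface of radius r = 8.14 cm and length L (r > 5.15 cm, enclosing both).
λ_enc = λ₁ + λ₂ = (7.57e-7) + (2.64×10^-6) = 3.397e-6 C/m.
Since E is radial and uniform over the curved surface, Φ = E·2πrL = Q_enc/ε₀ = λ_enc L/ε₀.
E = |λ_enc|/(2πε₀r) = (3.397e-6)/(2π·8.85×10^-12·0.0814) = 7.50×10^5 N/C.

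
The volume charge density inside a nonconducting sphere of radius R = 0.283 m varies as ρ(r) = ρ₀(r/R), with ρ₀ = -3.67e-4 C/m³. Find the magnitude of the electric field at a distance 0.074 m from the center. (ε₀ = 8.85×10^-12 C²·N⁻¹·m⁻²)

Use a concentric Gaussian sphere at r = 0.074 m (r < R).
Q_enc = ∫₀^r ρ(r')·4πr'² dr' = (4πρ₀/R) ∫₀^r r'^3 dr' = 4πρ₀ r^4/(4·R) = -1.222×10^-7 C.
Applying ∮E·dA = Q_enc/ε₀ with Φ = E(4πr²):
E = |Q_enc|/(4πε₀r²) = (1.222×10^-7)/(4π·8.85×10^-12·(0.074)²) = 2.01×10^5 N/C.

E = 2.01×10^5 N/C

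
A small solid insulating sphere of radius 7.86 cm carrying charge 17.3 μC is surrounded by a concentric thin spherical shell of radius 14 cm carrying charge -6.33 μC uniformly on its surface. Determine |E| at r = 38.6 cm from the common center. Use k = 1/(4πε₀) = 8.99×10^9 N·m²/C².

6.62×10^5 N/C

Use a concentric Gaussian sphere at r = 38.6 cm (r > 14 cm, enclosing both).
Q_enc = (17.3 μC) + (-6.33 μC) = 1.097e-5 C.
Gauss's law: E·4πr² = Q_enc/ε₀.
E = k|Q_enc|/r² = (8.99×10^9)(1.097×10^-5)/(0.386)² = 6.62×10^5 N/C.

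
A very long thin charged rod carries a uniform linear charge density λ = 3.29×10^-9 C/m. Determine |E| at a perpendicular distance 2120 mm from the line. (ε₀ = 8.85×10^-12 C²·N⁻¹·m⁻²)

Coaxial Gaussian cylinder, radius r = 2120 mm, length L.
Q_enc = λL, so λ_enc = 3.29×10^-9 C/m.
Applying ∮E·dA = Q_enc/ε₀ with the end caps contributing no flux:
E = |λ_enc|/(2πε₀r) = (3.29×10^-9)/(2π·8.85×10^-12·2.12) = 27.9 N/C.

E ≈ 27.9 N/C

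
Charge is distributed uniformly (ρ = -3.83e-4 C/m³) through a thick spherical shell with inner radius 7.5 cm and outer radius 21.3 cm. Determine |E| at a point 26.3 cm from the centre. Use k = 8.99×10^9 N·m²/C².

E = 1.93×10^6 N/C

Take a concentric spherical Gaussian surface of radius r = 26.3 cm (r > 21.3 cm, enclosing the whole shell).
Q_enc = ρ·(4π/3)(b³ − a³) = (-3.83×10^-4)·(4π/3)·((0.213)³ − (0.075)³) = -1.483×10^-5 C.
Applying ∮E·dA = Q_enc/ε₀ with Φ = E(4πr²):
E = k|Q_enc|/r² = (8.99×10^9)(1.483×10^-5)/(0.263)² = 1.93e6 N/C.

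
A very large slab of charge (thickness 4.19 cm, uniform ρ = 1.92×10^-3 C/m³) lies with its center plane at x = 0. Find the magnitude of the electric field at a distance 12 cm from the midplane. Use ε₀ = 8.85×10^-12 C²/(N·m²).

E ≈ 4.55×10^6 V/m

The point |x| = 12 cm lies outside the slab (half-thickness 0.02095 m). A symmetric pillbox spanning the full slab encloses Q_enc = ρ·d·A.
Flux = 2EA ⇒ E = |ρ|d/(2ε₀), independent of distance outside.
E = (1.92×10^-3)(0.0419)/(2·8.85×10^-12) = 4.55×10^6 N/C.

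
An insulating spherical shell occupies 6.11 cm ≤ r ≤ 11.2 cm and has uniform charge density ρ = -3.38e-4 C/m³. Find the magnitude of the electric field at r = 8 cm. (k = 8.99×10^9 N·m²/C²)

E = 5.65×10^5 N/C

By spherical symmetry E is radial; choose a Gaussian sphere of radius r = 8 cm (within the shell material, 6.11 cm < r < 11.2 cm).
Only the shell between 6.11 cm and r is enclosed: Q_enc = ρ·(4π/3)(r³ − a³) = (-3.38×10^-4)·(4π/3)·((0.08)³ − (0.0611)³) = -4.019×10^-7 C.
Applying ∮E·dA = Q_enc/ε₀ with Φ = E(4πr²):
E = k|Q_enc|/r² = (8.99×10^9)(4.019e-7)/(0.08)² = 5.65×10^5 N/C.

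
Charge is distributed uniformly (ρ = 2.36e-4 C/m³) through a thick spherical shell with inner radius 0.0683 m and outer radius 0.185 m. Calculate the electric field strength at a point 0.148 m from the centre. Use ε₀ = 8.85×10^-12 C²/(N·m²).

E = 1.19e6 N/C

Symmetry ⇒ E = E(r) r̂. Gaussian sphere of radius r = 0.148 m (within the shell material, 0.0683 m < r < 0.185 m).
Enclosed charge is the volume from a to r: Q_enc = (4π/3)ρ(r³ − a³) = 2.89×10^-6 C.
Since E is radial and uniform over the Gaussian sphere, Φ = E·4πr² = Q_enc/ε₀.
E = |Q_enc|/(4πε₀r²) = (2.89×10^-6)/(4π·8.85×10^-12·(0.148)²) = 1.19e6 N/C.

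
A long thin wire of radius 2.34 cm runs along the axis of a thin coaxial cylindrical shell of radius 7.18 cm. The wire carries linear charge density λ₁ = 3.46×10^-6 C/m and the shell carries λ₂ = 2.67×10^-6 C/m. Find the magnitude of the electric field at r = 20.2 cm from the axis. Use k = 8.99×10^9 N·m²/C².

E = 5.46e5 N/C

Take a coaxial cylindrical Gaussian surface of radius r = 20.2 cm and length L (r > 7.18 cm, enclosing both).
λ_enc = λ₁ + λ₂ = (3.46×10^-6) + (2.67×10^-6) = 6.13×10^-6 C/m.
Since E is radial and uniform over the curved surface, Φ = E·2πrL = Q_enc/ε₀ = λ_enc L/ε₀.
E = 2k|λ_enc|/r = 2(8.99×10^9)(6.13e-6)/(0.202) = 5.46×10^5 N/C.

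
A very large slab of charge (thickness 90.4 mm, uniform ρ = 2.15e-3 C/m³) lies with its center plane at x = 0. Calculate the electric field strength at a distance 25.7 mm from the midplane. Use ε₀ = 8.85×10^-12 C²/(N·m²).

By symmetry E is perpendicular to the slab. A Gaussian pillbox from −25.7 mm to +25.7 mm (face area A) lies entirely within the slab.
Q_enc = ρ·(2x)·A and flux = 2EA, so 2EA = 2ρxA/ε₀ ⇒ E = |ρ|x/ε₀.
E = (2.15e-3)(0.0257)/(8.85×10^-12) = 6.24e6 N/C.

6.24×10^6 V/m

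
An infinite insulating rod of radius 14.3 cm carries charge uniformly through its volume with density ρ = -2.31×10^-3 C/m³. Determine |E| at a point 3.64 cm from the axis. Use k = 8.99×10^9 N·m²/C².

Choose a coaxial cylinder of radius r = 3.64 cm (arbitrary length L) as the Gaussian surface (r < R).
Enclosed charge per unit length: λ_enc = ρ·πr² = (-2.31e-3)π(0.0364)² = -9.615×10^-6 C/m.
Gauss's law: E·2πrL = λ_enc L/ε₀.
E = 2k|λ_enc|/r = 2(8.99×10^9)(9.615e-6)/(0.0364) = 4.75e6 N/C.

E ≈ 4.75e6 V/m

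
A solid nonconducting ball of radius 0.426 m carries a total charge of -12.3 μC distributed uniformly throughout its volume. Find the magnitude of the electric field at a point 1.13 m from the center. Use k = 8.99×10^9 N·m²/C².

E = 8.66×10^4 N/C

Symmetry ⇒ E = E(r) r̂. Gaussian sphere of radius r = 1.13 m (r > R, so the entire charge is enclosed).
Q_enc = -12.3 μC = -1.23e-5 C.
Gauss's law: E·4πr² = Q_enc/ε₀.
E = k|Q_enc|/r² = (8.99×10^9)(1.23×10^-5)/(1.13)² = 8.66×10^4 N/C.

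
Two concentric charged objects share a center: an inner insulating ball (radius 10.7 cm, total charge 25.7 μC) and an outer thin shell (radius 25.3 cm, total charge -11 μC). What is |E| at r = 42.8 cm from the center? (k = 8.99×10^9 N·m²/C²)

Use a concentric Gaussian sphere at r = 42.8 cm (r > 25.3 cm, enclosing both).
Q_enc = (25.7 μC) + (-11 μC) = 1.47×10^-5 C.
Applying ∮E·dA = Q_enc/ε₀ with Φ = E(4πr²):
E = k|Q_enc|/r² = (8.99×10^9)(1.47×10^-5)/(0.428)² = 7.21×10^5 N/C.

|E| ≈ 7.21×10^5 V/m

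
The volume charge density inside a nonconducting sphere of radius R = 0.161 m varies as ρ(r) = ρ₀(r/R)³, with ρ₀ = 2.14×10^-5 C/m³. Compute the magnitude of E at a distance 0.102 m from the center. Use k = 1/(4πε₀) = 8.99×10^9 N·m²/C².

|E| = 1.05×10^4 N/C

Take a concentric spherical Gaussian surface of radius r = 0.102 m (r < R).
Integrate the density: Q_enc = 4π ∫₀^r ρ₀(r'/R)^3 r'² dr' = 4πρ₀ r^6/(6·R³) = 1.209×10^-8 C.
Since E is radial and uniform over the Gaussian sphere, Φ = E·4πr² = Q_enc/ε₀.
E = k|Q_enc|/r² = (8.99×10^9)(1.209×10^-8)/(0.102)² = 1.05e4 N/C.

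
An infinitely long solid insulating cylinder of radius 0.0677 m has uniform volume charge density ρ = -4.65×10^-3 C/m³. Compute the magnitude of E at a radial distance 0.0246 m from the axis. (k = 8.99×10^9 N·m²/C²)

|E| = 6.46×10^6 N/C

Take a coaxial cylindrical Gaussian surface of radius r = 0.0246 m and length L (r < R).
Enclosed charge per unit length: λ_enc = ρ·πr² = (-4.65×10^-3)π(0.0246)² = -8.84×10^-6 C/m.
Applying ∮E·dA = Q_enc/ε₀ with the end caps contributing no flux:
E = 2k|λ_enc|/r = 2(8.99×10^9)(8.84e-6)/(0.0246) = 6.46×10^6 N/C.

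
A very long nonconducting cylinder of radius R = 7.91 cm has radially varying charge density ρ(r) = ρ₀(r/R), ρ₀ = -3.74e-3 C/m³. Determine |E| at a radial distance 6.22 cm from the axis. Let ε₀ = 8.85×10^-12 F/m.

E ≈ 6.89×10^6 N/C

Choose a coaxial cylinder of radius r = 6.22 cm (arbitrary length L) as the Gaussian surface (r < R).
Integrating ρ over the cross-section to radius r: λ_enc = (2πρ₀/R) ∫₀^r r'^2 dr' = 2πρ₀ r^3/(3·R) = -2.383×10^-5 C/m.
By Gauss's law (flux through the curved wall only), E·2πrL = λ_enc L/ε₀.
E = |λ_enc|/(2πε₀r) = (2.383e-5)/(2π·8.85×10^-12·0.0622) = 6.89e6 N/C.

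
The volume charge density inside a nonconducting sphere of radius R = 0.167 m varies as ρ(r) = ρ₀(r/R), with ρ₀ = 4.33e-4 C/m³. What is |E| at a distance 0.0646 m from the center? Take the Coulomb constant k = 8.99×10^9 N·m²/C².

|E| ≈ 3.06e5 N/C

Take a concentric spherical Gaussian surface of radius r = 0.0646 m (r < R).
Integrate the density: Q_enc = 4π ∫₀^r ρ₀(r'/R)^1 r'² dr' = 4πρ₀ r^4/(4·R) = 1.419e-7 C.
Gauss's law: E·4πr² = Q_enc/ε₀.
E = k|Q_enc|/r² = (8.99×10^9)(1.419×10^-7)/(0.0646)² = 3.06×10^5 N/C.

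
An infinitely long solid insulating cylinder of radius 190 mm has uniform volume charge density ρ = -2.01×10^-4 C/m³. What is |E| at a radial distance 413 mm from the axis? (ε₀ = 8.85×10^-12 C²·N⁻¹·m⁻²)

9.93×10^5 N/C

Take a coaxial cylindrical Gaussian surface of radius r = 413 mm and length L (r > 190 mm, full cross-section enclosed).
λ_enc = ρ·πR² = (-2.01×10^-4)π(0.19)² = -2.28e-5 C/m.
Gauss's law: E·2πrL = λ_enc L/ε₀.
E = |λ_enc|/(2πε₀r) = (2.28×10^-5)/(2π·8.85×10^-12·0.413) = 9.93×10^5 N/C.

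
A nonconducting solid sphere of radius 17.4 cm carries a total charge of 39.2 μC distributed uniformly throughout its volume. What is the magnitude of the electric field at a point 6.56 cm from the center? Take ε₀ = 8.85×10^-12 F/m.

By spherical symmetry E is radial; choose a Gaussian sphere of radius r = 6.56 cm (r < R).
For a uniform sphere the enclosed fraction is (r/R)³, so Q_enc = (39.2 μC)(0.0656/0.174)³ = 2.101×10^-6 C.
By Gauss's law, ∮E·dA = E·4πr² = Q_enc/ε₀.
E = |Q_enc|/(4πε₀r²) = (2.101×10^-6)/(4π·8.85×10^-12·(0.0656)²) = 4.39e6 N/C.

E = 4.39×10^6 N/C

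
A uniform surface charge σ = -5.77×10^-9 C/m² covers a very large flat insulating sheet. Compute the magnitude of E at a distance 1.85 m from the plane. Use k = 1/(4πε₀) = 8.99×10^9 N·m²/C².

The symmetry is planar: E is normal to the sheet and the same magnitude on both sides. Take a pillbox straddling the sheet with end-cap area A.
Flux Φ = 2EA and Q_enc = σA, so 2EA = σA/ε₀ ⇒ E = |σ|/(2ε₀), independent of distance.
E = 2πk|σ| = 2π(8.99×10^9)(5.77e-9) = 326 N/C.

E ≈ 326 N/C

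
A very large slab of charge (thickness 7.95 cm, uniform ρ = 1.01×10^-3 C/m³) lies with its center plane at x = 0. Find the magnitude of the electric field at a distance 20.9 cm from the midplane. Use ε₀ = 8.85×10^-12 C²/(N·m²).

E ≈ 4.54e6 N/C

The point |x| = 20.9 cm lies outside the slab (half-thickness 0.03975 m). A symmetric pillbox spanning the full slab encloses Q_enc = ρ·d·A.
Flux = 2EA ⇒ E = |ρ|d/(2ε₀), independent of distance outside.
E = (1.01×10^-3)(0.0795)/(2·8.85×10^-12) = 4.54×10^6 N/C.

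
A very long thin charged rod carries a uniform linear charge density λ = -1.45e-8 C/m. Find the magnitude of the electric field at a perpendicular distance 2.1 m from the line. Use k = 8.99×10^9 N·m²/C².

Coaxial Gaussian cylinder, radius r = 2.1 m, length L.
Q_enc = λL, so λ_enc = -1.45×10^-8 C/m.
Gauss's law: E·2πrL = λ_enc L/ε₀.
E = 2k|λ_enc|/r = 2(8.99×10^9)(1.45e-8)/(2.1) = 124 N/C.

|E| = 124 N/C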